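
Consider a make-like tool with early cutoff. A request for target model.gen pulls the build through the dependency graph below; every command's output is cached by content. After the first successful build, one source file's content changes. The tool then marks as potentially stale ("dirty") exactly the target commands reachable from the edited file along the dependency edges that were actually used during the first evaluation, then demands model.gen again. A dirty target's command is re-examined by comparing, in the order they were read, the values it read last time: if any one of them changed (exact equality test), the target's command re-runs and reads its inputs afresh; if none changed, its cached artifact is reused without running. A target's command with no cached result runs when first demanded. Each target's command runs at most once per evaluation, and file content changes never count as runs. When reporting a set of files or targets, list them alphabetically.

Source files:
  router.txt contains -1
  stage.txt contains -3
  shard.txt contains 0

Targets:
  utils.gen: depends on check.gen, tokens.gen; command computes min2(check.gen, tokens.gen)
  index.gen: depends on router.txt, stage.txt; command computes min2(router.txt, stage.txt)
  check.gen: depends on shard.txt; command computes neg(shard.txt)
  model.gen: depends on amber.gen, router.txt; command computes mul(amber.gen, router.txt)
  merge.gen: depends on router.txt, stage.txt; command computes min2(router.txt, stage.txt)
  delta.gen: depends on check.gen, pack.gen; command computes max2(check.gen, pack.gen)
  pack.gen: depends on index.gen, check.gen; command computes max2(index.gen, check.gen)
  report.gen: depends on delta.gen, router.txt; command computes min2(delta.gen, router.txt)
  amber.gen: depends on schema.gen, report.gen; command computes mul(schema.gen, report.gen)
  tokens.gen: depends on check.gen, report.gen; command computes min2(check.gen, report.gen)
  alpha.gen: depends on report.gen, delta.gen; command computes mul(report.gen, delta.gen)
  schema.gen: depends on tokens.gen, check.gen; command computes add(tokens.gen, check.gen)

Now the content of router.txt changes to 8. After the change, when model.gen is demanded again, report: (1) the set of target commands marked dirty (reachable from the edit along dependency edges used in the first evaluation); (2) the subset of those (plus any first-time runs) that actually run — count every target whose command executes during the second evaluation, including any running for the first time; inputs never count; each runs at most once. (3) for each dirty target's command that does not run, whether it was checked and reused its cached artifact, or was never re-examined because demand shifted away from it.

First demand of the output computes:
  check.gen = neg(0) = 0
  index.gen = min2(-1, -3) = -3
  pack.gen = max2(-3, 0) = 0
  delta.gen = max2(0, 0) = 0
  report.gen = min2(0, -1) = -1
  tokens.gen = min2(0, -1) = -1
  schema.gen = add(-1, 0) = -1
  amber.gen = mul(-1, -1) = 1
  model.gen = mul(1, -1) = -1

After the edit, cleaning proceeds:
  index.gen: a read changed (router.txt -1->8) — executes, giving -3 — identical to its old value.
  pack.gen: dirty, but its reads are unchanged (index.gen unchanged, check.gen unchanged); cached 0 stands.
  delta.gen: dirty, but its reads are unchanged (check.gen unchanged, pack.gen unchanged); cached 0 stands.
  report.gen: a read changed (router.txt -1->8) — executes, giving 0.
  tokens.gen: a read changed (report.gen -1->0) — executes, giving 0.
  schema.gen: a read changed (tokens.gen -1->0) — executes, giving 0.
  amber.gen: a read changed (schema.gen -1->0; report.gen -1->0) — executes, giving 0.
  model.gen: a read changed (amber.gen 1->0; router.txt -1->8) — executes, giving 0.

Note where the cutoff bites: pack.gen is checked, finds nothing changed, and keeps its cache.

The edit dirties: amber.gen, delta.gen, index.gen, model.gen, pack.gen, report.gen, schema.gen, tokens.gen.
6 target commands run: amber.gen, index.gen, model.gen, report.gen, schema.gen, tokens.gen.
Cache hits after checking: delta.gen, pack.gen.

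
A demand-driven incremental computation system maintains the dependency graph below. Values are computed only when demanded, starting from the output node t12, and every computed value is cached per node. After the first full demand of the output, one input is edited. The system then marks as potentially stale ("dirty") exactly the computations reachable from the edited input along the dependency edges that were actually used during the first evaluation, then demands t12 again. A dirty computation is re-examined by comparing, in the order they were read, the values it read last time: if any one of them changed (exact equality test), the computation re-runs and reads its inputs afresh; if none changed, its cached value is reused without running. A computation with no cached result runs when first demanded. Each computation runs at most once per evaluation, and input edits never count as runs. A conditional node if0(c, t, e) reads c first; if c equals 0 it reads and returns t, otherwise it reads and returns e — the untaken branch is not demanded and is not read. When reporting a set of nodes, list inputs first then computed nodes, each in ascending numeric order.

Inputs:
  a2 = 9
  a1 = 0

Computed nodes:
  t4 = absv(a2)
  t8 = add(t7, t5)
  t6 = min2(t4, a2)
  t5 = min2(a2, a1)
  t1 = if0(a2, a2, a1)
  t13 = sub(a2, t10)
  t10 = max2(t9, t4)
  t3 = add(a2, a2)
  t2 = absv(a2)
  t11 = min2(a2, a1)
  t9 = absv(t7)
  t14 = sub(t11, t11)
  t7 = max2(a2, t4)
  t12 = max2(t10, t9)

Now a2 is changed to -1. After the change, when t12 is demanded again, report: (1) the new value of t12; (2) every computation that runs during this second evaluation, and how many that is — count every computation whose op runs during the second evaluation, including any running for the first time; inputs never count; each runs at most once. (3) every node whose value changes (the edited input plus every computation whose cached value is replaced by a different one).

First evaluation (everything demanded from the output):
  t4 = absv(9) = 9
  t7 = max2(9, 9) = 9
  t9 = absv(9) = 9
  t10 = max2(9, 9) = 9
  t12 = max2(9, 9) = 9

Propagation after the edit:
  t4: runs — a2 9->-1; result 1.
  t7: runs — a2 9->-1; t4 9->1; result 1.
  t9: runs — t7 9->1; result 1.
  t10: runs — t9 9->1; t4 9->1; result 1.
  t12: runs — t10 9->1; t9 9->1; result 1.

New value of t12: 1.
Computations that run: t4, t7, t9, t10, t12 — 5 in total.
Values that change: a2, t4, t7, t9, t10, t12.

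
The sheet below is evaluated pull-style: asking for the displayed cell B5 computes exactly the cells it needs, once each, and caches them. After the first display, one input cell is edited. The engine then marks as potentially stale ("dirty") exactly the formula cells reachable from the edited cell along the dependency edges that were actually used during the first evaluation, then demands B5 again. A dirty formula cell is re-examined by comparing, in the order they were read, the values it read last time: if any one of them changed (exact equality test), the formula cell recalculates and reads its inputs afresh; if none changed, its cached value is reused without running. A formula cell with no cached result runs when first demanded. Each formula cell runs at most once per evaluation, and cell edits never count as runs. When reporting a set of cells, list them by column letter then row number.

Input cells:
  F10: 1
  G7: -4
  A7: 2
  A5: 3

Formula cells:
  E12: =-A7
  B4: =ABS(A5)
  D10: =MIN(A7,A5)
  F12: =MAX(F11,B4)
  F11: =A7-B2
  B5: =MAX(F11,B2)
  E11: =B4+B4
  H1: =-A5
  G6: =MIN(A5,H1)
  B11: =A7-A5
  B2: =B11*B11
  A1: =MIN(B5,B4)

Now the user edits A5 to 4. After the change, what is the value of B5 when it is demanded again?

First demand of the output computes:
  B11 = 2 - 3 = -1
  B2 = -1 * -1 = 1
  F11 = 2 - 1 = 1
  B5 = MAX(1, 1) = 1

After the edit, cleaning proceeds:
  B11: a read changed (A5 3->4) — executes, giving -2.
  B2: a read changed (B11 -1->-2; B11 -1->-2) — executes, giving 4.
  F11: a read changed (B2 1->4) — executes, giving -2.
  B5: a read changed (F11 1->-2; B2 1->4) — executes, giving 4.

Demanding B5 again yields 4.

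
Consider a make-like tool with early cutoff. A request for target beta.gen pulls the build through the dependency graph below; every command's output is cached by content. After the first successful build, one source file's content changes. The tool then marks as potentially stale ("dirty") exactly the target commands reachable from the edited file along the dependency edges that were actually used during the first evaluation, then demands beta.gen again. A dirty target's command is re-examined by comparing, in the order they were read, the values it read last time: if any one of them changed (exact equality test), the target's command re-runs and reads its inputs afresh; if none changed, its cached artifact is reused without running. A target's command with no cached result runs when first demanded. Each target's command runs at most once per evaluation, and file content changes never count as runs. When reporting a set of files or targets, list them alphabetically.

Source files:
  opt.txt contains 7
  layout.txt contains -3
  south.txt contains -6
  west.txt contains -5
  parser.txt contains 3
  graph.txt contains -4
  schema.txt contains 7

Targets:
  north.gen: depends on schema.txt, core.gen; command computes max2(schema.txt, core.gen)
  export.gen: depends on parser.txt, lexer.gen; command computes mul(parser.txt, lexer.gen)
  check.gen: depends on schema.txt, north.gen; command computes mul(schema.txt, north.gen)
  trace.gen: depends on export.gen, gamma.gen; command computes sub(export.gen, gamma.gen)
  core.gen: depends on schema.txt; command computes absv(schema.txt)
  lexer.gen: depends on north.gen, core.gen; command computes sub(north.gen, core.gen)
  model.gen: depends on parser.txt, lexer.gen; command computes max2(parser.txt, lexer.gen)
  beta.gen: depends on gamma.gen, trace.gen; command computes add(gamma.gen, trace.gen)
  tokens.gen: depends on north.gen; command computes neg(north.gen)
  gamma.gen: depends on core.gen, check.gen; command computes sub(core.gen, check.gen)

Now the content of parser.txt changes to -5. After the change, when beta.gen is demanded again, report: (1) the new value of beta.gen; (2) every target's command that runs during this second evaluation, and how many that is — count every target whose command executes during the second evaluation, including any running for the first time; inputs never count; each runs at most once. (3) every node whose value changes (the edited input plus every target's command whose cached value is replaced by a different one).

Demanding beta.gen again yields 0.
1 target commands run: export.gen.
The nodes whose values change: parser.txt.
Note the absorption at export.gen: it re-runs yet its value is the same, leaving the output's value untouched.

First demand of the output computes:
  core.gen = absv(7) = 7
  north.gen = max2(7, 7) = 7
  check.gen = mul(7, 7) = 49
  gamma.gen = sub(7, 49) = -42
  lexer.gen = sub(7, 7) = 0
  export.gen = mul(3, 0) = 0
  trace.gen = sub(0, -42) = 42
  beta.gen = add(-42, 42) = 0

After the edit, cleaning proceeds:
  export.gen: a read changed (parser.txt 3->-5) — executes, giving 0 — identical to its old value.
  trace.gen: dirty, but its reads are unchanged (export.gen unchanged, gamma.gen unchanged); cached 42 stands.
  beta.gen: dirty, but its reads are unchanged (gamma.gen unchanged, trace.gen unchanged); cached 0 stands.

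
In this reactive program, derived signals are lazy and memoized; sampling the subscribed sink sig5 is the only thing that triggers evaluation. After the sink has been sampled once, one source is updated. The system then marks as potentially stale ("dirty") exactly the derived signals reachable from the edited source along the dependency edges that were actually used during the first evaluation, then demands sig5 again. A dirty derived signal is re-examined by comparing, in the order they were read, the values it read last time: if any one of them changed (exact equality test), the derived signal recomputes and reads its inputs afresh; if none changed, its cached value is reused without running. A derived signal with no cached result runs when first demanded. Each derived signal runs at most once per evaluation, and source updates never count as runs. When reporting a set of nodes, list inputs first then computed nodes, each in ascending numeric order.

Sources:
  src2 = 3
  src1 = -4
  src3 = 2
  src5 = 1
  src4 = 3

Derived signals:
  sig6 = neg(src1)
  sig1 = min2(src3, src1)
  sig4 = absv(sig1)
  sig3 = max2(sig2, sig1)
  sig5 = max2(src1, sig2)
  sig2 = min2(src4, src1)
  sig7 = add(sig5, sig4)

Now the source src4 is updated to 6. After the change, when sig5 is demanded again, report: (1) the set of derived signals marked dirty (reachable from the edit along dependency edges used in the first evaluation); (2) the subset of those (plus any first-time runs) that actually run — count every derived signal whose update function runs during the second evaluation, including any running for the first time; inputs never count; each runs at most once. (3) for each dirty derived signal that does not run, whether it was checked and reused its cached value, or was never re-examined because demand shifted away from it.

The edit dirties: sig2, sig5.
1 derived signals run: sig2.
Cache hits after checking: sig5.
Note the absorption at sig2: it re-runs yet its value is the same, leaving the output's value untouched.

First demand of the output computes:
  sig2 = min2(3, -4) = -4
  sig5 = max2(-4, -4) = -4

After the edit, cleaning proceeds:
  sig2: a read changed (src4 3->6) — executes, giving -4 — identical to its old value.
  sig5: dirty, but its reads are unchanged (src1 unchanged, sig2 unchanged); cached -4 stands.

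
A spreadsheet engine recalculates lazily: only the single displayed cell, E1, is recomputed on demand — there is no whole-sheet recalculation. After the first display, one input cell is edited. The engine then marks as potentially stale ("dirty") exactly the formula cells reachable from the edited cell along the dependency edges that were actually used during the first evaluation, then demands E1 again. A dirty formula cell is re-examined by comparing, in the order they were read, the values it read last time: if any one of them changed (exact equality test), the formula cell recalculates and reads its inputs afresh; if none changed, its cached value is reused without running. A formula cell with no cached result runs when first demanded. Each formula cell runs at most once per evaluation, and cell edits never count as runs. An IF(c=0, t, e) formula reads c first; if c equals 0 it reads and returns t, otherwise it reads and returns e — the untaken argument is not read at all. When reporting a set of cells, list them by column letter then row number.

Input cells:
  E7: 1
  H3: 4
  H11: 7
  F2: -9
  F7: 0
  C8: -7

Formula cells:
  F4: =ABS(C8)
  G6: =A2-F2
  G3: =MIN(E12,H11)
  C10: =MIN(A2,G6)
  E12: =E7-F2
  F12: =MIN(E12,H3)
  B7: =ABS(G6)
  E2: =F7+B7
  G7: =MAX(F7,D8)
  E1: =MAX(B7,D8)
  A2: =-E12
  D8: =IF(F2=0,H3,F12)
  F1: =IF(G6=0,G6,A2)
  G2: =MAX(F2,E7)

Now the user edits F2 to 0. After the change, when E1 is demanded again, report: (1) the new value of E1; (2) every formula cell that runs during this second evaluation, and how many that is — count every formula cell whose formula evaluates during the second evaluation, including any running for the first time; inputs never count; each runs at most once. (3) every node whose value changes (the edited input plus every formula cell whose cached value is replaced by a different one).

New value of E1: 4.
Formula cells that run: A2, D8, E12, G6 — 4 in total.
Values that change: A2, E12, F2.
Key observation: a condition flipped, so demand moved to the other branch — F12 is never re-examined.

First evaluation (everything demanded from the output):
  E12 = 1 - -9 = 10
  A2 = -(10) = -10
  F12 = MIN(10, 4) = 4
  D8 = IF(F2=0: F2=-9 -> else branch F12) = 4
  G6 = -10 - -9 = -1
  B7 = ABS(-1) = 1
  E1 = MAX(1, 4) = 4

Propagation after the edit:
  E12: runs — F2 -9->0; result 1.
  A2: runs — E12 10->1; result -1.
  F12: marked dirty but never re-examined — demand shifted away from it.
  D8: runs — F2 -9->0; result 4 (same value as before).
  G6: runs — A2 -10->-1; F2 -9->0; result -1 (same value as before).
  B7: checked — values it read are unchanged (G6 unchanged); reused cached 1 without running.
  E1: checked — values it read are unchanged (B7 unchanged, D8 unchanged); reused cached 4 without running.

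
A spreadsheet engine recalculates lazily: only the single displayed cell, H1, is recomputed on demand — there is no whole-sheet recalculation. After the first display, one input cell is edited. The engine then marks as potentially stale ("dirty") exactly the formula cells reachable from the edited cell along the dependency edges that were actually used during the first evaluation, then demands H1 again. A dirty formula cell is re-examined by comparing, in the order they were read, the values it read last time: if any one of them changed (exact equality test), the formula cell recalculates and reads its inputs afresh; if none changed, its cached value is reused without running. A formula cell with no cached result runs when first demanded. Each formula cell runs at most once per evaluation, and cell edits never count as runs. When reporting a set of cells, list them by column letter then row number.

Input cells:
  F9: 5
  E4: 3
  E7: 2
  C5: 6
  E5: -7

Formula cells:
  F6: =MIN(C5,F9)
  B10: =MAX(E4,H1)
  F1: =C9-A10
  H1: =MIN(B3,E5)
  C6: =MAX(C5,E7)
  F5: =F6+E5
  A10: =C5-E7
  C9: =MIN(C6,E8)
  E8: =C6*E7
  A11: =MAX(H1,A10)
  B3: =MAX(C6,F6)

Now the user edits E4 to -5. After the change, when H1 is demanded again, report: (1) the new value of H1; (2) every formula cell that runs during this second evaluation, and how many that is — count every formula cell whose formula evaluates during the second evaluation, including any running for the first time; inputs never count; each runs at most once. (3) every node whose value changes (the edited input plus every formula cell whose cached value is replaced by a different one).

First evaluation (everything demanded from the output):
  C6 = MAX(6, 2) = 6
  F6 = MIN(6, 5) = 5
  B3 = MAX(6, 5) = 6
  H1 = MIN(6, -7) = -7

Propagation after the edit:
  E4 feeds no computation that the output demands — nothing is marked dirty and nothing runs.

Key observation: E4 is never demanded by the output, so the edit triggers no recomputation at all.

New value of H1: -7.
Formula cells that run: none — 0 in total.
Values that change: E4.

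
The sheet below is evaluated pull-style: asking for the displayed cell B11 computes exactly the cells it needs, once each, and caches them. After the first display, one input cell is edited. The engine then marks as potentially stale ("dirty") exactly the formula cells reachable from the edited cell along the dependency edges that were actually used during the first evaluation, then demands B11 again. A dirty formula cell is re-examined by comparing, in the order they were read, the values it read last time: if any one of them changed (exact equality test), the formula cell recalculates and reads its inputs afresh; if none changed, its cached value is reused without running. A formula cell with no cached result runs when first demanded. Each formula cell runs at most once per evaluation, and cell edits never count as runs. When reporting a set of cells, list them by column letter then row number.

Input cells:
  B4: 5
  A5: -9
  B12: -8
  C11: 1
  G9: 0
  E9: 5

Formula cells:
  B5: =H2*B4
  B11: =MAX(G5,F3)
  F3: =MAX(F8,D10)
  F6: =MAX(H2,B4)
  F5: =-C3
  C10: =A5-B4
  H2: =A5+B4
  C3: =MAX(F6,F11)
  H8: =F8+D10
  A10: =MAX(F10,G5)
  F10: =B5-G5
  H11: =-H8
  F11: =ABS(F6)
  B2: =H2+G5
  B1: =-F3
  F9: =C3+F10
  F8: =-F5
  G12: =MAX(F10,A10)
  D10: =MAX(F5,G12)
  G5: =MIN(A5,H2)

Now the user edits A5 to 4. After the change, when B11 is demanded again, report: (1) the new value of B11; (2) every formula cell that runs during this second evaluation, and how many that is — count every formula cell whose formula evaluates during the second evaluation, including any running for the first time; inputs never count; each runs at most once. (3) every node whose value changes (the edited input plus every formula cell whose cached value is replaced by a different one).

First demand of the output computes:
  H2 = -9 + 5 = -4
  B5 = -4 * 5 = -20
  F6 = MAX(-4, 5) = 5
  F11 = ABS(5) = 5
  C3 = MAX(5, 5) = 5
  F5 = -(5) = -5
  F8 = -(-5) = 5
  G5 = MIN(-9, -4) = -9
  F10 = -20 - -9 = -11
  A10 = MAX(-11, -9) = -9
  G12 = MAX(-11, -9) = -9
  D10 = MAX(-5, -9) = -5
  F3 = MAX(5, -5) = 5
  B11 = MAX(-9, 5) = 5

After the edit, cleaning proceeds:
  H2: a read changed (A5 -9->4) — executes, giving 9.
  B5: a read changed (H2 -4->9) — executes, giving 45.
  F6: a read changed (H2 -4->9) — executes, giving 9.
  F11: a read changed (F6 5->9) — executes, giving 9.
  C3: a read changed (F6 5->9; F11 5->9) — executes, giving 9.
  F5: a read changed (C3 5->9) — executes, giving -9.
  F8: a read changed (F5 -5->-9) — executes, giving 9.
  G5: a read changed (A5 -9->4; H2 -4->9) — executes, giving 4.
  F10: a read changed (B5 -20->45; G5 -9->4) — executes, giving 41.
  A10: a read changed (F10 -11->41; G5 -9->4) — executes, giving 41.
  G12: a read changed (F10 -11->41; A10 -9->41) — executes, giving 41.
  D10: a read changed (F5 -5->-9; G12 -9->41) — executes, giving 41.
  F3: a read changed (F8 5->9; D10 -5->41) — executes, giving 41.
  B11: a read changed (G5 -9->4; F3 5->41) — executes, giving 41.

Demanding B11 again yields 41.
14 formula cells run: A10, B5, B11, C3, D10, F3, F5, F6, F8, F10, F11, G5, G12, H2.
The nodes whose values change: A5, A10, B5, B11, C3, D10, F3, F5, F6, F8, F10, F11, G5, G12, H2.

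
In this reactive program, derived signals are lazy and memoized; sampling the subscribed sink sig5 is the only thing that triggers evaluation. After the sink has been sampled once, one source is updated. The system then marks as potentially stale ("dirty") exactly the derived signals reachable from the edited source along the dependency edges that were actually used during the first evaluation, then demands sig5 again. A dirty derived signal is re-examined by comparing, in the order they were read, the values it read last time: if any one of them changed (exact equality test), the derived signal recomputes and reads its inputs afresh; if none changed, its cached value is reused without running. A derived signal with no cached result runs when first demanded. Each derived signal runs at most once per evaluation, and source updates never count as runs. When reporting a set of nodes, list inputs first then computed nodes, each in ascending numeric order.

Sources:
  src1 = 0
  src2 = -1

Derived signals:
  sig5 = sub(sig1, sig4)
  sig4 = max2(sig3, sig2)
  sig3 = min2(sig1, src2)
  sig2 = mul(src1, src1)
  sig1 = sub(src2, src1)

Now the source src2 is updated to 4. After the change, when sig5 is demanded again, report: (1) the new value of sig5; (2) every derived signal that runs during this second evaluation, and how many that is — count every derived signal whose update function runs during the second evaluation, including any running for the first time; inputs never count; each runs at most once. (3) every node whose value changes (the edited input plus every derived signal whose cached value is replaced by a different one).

Demanding sig5 again yields 0.
4 derived signals run: sig1, sig3, sig4, sig5.
The nodes whose values change: src2, sig1, sig3, sig4, sig5.

First demand of the output computes:
  sig1 = sub(-1, 0) = -1
  sig2 = mul(0, 0) = 0
  sig3 = min2(-1, -1) = -1
  sig4 = max2(-1, 0) = 0
  sig5 = sub(-1, 0) = -1

After the edit, cleaning proceeds:
  sig1: a read changed (src2 -1->4) — executes, giving 4.
  sig3: a read changed (sig1 -1->4; src2 -1->4) — executes, giving 4.
  sig4: a read changed (sig3 -1->4) — executes, giving 4.
  sig5: a read changed (sig1 -1->4; sig4 0->4) — executes, giving 0.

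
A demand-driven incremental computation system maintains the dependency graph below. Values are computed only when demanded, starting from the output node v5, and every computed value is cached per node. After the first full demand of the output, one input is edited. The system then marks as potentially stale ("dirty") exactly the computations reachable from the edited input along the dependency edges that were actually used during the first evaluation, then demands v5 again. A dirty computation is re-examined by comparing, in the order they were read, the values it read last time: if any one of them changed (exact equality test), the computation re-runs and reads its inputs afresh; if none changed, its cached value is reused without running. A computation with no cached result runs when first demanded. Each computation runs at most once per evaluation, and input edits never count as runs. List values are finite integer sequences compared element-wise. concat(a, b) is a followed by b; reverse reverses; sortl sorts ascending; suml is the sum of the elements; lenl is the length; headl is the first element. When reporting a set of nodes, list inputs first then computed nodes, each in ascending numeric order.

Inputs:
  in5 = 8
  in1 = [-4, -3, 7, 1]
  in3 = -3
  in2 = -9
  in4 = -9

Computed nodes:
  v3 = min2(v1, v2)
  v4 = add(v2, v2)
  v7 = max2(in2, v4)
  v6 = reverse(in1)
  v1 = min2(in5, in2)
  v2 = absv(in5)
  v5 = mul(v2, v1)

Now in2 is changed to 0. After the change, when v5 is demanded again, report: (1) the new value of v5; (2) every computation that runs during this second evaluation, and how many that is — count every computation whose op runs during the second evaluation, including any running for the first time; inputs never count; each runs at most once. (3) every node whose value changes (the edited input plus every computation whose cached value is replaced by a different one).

First evaluation (everything demanded from the output):
  v1 = min2(8, -9) = -9
  v2 = absv(8) = 8
  v5 = mul(8, -9) = -72

Propagation after the edit:
  v1: runs — in2 -9->0; result 0.
  v5: runs — v1 -9->0; result 0.

New value of v5: 0.
Computations that run: v1, v5 — 2 in total.
Values that change: in2, v1, v5.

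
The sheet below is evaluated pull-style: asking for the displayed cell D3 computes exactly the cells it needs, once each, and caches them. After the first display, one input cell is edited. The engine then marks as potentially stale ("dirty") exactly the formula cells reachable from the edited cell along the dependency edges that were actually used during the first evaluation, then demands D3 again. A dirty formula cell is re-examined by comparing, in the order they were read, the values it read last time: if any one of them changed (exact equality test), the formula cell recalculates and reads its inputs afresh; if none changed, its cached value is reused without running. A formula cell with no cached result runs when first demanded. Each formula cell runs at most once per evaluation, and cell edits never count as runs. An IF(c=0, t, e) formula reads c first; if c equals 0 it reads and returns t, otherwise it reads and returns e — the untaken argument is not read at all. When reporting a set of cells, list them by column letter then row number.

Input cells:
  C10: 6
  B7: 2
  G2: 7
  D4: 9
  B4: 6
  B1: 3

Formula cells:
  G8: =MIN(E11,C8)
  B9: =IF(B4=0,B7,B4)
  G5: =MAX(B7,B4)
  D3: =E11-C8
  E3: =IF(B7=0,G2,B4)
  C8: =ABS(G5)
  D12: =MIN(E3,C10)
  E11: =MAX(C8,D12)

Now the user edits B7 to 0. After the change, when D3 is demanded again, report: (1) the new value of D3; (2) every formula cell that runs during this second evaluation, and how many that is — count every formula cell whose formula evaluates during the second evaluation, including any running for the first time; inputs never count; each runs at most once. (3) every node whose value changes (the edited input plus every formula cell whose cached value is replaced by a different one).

Demanding D3 again yields 0.
3 formula cells run: D12, E3, G5.
The nodes whose values change: B7, E3.
Note where the cutoff bites: C8 is checked, finds nothing changed, and keeps its cache.

First demand of the output computes:
  E3 = IF(B7=0: B7=2 -> else branch B4) = 6
  D12 = MIN(6, 6) = 6
  G5 = MAX(2, 6) = 6
  C8 = ABS(6) = 6
  E11 = MAX(6, 6) = 6
  D3 = 6 - 6 = 0

After the edit, cleaning proceeds:
  E3: a read changed (B7 2->0) — executes, giving 7.
  D12: a read changed (E3 6->7) — executes, giving 6 — identical to its old value.
  G5: a read changed (B7 2->0) — executes, giving 6 — identical to its old value.
  C8: dirty, but its reads are unchanged (G5 unchanged); cached 6 stands.
  E11: dirty, but its reads are unchanged (C8 unchanged, D12 unchanged); cached 6 stands.
  D3: dirty, but its reads are unchanged (E11 unchanged, C8 unchanged); cached 0 stands.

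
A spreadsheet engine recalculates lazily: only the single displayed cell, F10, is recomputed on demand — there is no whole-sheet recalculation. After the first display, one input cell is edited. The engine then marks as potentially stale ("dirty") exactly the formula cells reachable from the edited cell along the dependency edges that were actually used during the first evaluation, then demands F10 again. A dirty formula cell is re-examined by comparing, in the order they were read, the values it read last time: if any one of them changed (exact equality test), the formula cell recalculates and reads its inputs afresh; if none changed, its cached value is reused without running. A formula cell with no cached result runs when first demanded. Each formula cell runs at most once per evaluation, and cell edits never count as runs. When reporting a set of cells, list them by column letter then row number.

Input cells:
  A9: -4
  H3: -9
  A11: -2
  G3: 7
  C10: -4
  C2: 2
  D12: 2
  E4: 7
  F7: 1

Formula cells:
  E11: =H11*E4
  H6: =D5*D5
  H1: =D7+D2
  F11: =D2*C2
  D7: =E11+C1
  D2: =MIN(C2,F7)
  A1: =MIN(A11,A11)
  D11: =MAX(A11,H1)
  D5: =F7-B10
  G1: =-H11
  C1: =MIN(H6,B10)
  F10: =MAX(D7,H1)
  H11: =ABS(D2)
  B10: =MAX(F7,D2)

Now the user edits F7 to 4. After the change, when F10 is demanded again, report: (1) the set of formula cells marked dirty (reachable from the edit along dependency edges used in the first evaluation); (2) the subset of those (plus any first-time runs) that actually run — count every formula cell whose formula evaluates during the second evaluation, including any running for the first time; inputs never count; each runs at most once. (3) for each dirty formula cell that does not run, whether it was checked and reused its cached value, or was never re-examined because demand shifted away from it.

First evaluation (everything demanded from the output):
  D2 = MIN(2, 1) = 1
  B10 = MAX(1, 1) = 1
  D5 = 1 - 1 = 0
  H6 = 0 * 0 = 0
  C1 = MIN(0, 1) = 0
  H11 = ABS(1) = 1
  E11 = 1 * 7 = 7
  D7 = 7 + 0 = 7
  H1 = 7 + 1 = 8
  F10 = MAX(7, 8) = 8

Propagation after the edit:
  D2: runs — F7 1->4; result 2.
  B10: runs — F7 1->4; D2 1->2; result 4.
  D5: runs — F7 1->4; B10 1->4; result 0 (same value as before).
  H6: checked — values it read are unchanged (D5 unchanged, D5 unchanged); reused cached 0 without running.
  C1: runs — B10 1->4; result 0 (same value as before).
  H11: runs — D2 1->2; result 2.
  E11: runs — H11 1->2; result 14.
  D7: runs — E11 7->14; result 14.
  H1: runs — D7 7->14; D2 1->2; result 16.
  F10: runs — D7 7->14; H1 8->16; result 16.

Key observation: the cutoff stops propagation at H6 — its inputs' values are unchanged, so it reuses its cache.

Marked dirty: B10, C1, D2, D5, D7, E11, F10, H1, H6, H11.
Formula cells that run: B10, C1, D2, D5, D7, E11, F10, H1, H11 — 9 in total.
Checked but reused from cache: H6.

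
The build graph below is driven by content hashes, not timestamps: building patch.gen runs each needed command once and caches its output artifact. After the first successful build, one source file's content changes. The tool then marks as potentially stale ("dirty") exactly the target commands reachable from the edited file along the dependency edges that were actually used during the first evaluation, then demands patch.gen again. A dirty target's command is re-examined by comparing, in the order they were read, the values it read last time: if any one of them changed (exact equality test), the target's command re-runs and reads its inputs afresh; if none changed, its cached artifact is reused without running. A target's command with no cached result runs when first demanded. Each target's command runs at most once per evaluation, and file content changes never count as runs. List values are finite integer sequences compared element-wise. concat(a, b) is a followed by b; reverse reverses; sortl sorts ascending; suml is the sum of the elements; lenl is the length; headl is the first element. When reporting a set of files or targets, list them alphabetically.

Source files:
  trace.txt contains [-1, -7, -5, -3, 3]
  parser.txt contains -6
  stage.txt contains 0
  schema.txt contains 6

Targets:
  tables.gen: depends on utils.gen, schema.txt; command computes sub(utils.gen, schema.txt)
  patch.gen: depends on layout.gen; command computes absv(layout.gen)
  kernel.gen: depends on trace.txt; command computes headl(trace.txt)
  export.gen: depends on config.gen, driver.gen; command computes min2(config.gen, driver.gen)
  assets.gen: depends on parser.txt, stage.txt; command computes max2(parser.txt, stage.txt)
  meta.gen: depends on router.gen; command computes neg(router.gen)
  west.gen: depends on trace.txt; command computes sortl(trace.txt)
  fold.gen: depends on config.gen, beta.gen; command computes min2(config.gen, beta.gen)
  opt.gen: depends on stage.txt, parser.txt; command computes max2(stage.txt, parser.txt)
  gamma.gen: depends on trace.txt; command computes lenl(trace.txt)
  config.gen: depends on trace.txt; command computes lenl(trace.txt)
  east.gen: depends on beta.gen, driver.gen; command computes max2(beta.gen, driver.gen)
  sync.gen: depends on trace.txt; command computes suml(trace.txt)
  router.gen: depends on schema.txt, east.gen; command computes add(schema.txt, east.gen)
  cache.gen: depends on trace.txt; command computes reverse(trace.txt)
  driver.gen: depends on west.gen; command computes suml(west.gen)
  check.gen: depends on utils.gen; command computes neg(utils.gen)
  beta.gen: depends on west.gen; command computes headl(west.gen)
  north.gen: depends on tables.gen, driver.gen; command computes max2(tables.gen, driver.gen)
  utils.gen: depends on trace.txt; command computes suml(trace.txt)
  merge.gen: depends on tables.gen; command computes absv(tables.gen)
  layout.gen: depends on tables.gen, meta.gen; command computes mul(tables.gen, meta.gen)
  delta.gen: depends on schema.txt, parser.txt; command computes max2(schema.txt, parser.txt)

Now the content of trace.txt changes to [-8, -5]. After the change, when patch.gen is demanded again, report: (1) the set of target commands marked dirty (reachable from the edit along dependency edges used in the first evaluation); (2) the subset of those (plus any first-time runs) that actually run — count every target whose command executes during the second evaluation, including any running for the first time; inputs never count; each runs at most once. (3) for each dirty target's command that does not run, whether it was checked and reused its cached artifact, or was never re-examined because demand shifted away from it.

Dirty set: beta.gen, driver.gen, east.gen, layout.gen, meta.gen, patch.gen, router.gen, tables.gen, utils.gen, west.gen.
Run set: beta.gen, driver.gen, east.gen, layout.gen, meta.gen, patch.gen, router.gen, utils.gen, west.gen (9 run).
Re-examined without running (cache reused): tables.gen.
The important point: at tables.gen every value read last time is unchanged, so the dirty flag clears without a run.

Initial pass — values computed on the first demand:
  utils.gen = suml([-1, -7, -5, -3, 3]) = -13
  tables.gen = sub(-13, 6) = -19
  west.gen = sortl([-1, -7, -5, -3, 3]) = [-7, -5, -3, -1, 3]
  beta.gen = headl([-7, -5, -3, -1, 3]) = -7
  driver.gen = suml([-7, -5, -3, -1, 3]) = -13
  east.gen = max2(-7, -13) = -7
  router.gen = add(6, -7) = -1
  meta.gen = neg(-1) = 1
  layout.gen = mul(-19, 1) = -19
  patch.gen = absv(-19) = 19

Second demand — change propagation:
  utils.gen: re-runs because trace.txt [-1, -7, -5, -3, 3]->[-8, -5]; new result -13 (unchanged).
  tables.gen: re-examined; everything it read last time is the same (utils.gen unchanged, schema.txt unchanged) — cache -19 kept, no run.
  west.gen: re-runs because trace.txt [-1, -7, -5, -3, 3]->[-8, -5]; new result [-8, -5].
  beta.gen: re-runs because west.gen [-7, -5, -3, -1, 3]->[-8, -5]; new result -8.
  driver.gen: re-runs because west.gen [-7, -5, -3, -1, 3]->[-8, -5]; new result -13 (unchanged).
  east.gen: re-runs because beta.gen -7->-8; new result -8.
  router.gen: re-runs because east.gen -7->-8; new result -2.
  meta.gen: re-runs because router.gen -1->-2; new result 2.
  layout.gen: re-runs because meta.gen 1->2; new result -38.
  patch.gen: re-runs because layout.gen -19->-38; new result 38.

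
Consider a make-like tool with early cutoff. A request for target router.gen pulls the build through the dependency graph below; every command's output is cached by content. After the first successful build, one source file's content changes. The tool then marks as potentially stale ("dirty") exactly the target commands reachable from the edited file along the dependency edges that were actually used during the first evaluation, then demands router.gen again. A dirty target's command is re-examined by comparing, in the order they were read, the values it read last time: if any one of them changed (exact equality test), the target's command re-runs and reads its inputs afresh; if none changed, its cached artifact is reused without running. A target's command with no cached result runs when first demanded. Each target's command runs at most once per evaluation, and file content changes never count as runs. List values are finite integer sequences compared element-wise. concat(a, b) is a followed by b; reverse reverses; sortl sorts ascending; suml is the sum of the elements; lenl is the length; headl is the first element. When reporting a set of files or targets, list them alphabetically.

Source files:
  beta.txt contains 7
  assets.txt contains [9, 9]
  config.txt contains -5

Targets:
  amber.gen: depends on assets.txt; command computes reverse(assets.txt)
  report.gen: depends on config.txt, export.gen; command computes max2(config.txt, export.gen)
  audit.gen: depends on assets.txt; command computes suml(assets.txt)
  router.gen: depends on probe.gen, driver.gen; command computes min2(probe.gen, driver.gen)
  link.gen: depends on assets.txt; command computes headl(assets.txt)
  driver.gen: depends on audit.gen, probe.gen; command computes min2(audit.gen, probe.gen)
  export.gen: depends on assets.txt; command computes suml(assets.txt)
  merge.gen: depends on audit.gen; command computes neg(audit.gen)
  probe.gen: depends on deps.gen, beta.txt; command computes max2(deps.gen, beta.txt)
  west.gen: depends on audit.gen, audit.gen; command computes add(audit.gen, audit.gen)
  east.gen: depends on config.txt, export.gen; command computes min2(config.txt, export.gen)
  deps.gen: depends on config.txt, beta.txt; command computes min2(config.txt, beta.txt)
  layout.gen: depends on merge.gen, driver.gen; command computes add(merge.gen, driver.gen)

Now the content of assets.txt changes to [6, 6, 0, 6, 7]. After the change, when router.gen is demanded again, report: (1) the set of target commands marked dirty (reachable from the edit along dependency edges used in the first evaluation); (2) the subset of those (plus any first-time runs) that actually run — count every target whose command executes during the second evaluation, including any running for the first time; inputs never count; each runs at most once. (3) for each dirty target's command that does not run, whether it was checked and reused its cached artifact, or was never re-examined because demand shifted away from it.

The edit dirties: audit.gen, driver.gen, router.gen.
2 target commands run: audit.gen, driver.gen.
Cache hits after checking: router.gen.
Note the absorption at driver.gen: it re-runs yet its value is the same, leaving the output's value untouched.

First demand of the output computes:
  audit.gen = suml([9, 9]) = 18
  deps.gen = min2(-5, 7) = -5
  probe.gen = max2(-5, 7) = 7
  driver.gen = min2(18, 7) = 7
  router.gen = min2(7, 7) = 7

After the edit, cleaning proceeds:
  audit.gen: a read changed (assets.txt [9, 9]->[6, 6, 0, 6, 7]) — executes, giving 25.
  driver.gen: a read changed (audit.gen 18->25) — executes, giving 7 — identical to its old value.
  router.gen: dirty, but its reads are unchanged (probe.gen unchanged, driver.gen unchanged); cached 7 stands.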